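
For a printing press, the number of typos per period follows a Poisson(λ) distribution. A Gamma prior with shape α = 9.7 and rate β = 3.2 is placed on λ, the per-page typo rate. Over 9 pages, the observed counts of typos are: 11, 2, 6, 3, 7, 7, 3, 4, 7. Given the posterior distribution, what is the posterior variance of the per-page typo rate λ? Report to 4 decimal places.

With a Gamma(shape α, rate β) prior, the Poisson likelihood is conjugate: the posterior is Gamma(α + ΣXᵢ, β + n).
Sum of counts S = 50 over n = 9 pages.
Posterior: Gamma(α+S, β+n) = Gamma(9.7+50, 3.2+9) = Gamma(59.7, 12.2).
Var = α/β² = 59.7/12.2² = 0.4011.

0.4011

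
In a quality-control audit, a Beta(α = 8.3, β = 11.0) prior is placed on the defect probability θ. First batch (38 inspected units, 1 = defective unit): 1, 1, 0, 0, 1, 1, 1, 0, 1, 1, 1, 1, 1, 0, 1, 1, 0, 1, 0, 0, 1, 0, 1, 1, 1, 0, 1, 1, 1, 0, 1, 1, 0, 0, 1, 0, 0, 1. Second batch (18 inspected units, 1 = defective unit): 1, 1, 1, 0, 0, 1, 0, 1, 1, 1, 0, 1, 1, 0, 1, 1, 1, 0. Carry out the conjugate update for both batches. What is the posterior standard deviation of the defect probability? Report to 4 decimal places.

The Beta prior is conjugate to a Binomial/Bernoulli likelihood; the update adds successes to α and failures to β.
After batch 1: Beta(8.3+24, 11.0+14) = Beta(32.3, 25.0).
After batch 2: Beta(32.3+12, 25.0+6) = Beta(44.3, 31.0).
Var = αβ/((α+β)²(α+β+1)) = 44.3·31.0/(75.3²·76.3) = 0.00317432; SD = √0.00317432 = 0.0563.

0.0563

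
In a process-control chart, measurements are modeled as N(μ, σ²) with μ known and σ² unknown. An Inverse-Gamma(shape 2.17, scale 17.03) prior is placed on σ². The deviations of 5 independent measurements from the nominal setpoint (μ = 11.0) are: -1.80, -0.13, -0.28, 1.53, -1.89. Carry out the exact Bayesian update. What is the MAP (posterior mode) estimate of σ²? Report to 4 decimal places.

With known mean μ and an Inverse-Gamma(α, β) prior on σ², the Normal likelihood is conjugate: posterior is Inv-Gamma(α + n/2, β + Σ(xᵢ−μ)²/2).
Σ(xᵢ−μ)² = (-1.80)² + (-0.13)² + (-0.28)² + (1.53)² + (-1.89)² = 9.2483.
Posterior: Inv-Gamma(2.17 + 5/2, 17.03 + 9.2483/2) = Inv-Gamma(4.67, 21.65415).
Mode = β/(α+1) = 21.65415/5.67 = 3.8191.

3.8191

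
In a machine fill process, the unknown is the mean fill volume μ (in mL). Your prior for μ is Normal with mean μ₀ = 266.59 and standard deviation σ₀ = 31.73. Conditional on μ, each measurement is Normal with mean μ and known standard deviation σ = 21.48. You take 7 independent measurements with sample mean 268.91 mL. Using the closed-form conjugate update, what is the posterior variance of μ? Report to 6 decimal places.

For Normal data with known variance σ², a Normal(μ₀, σ₀²) prior on μ is conjugate. Posterior precision = 1/σ₀² + n/σ²; posterior mean is the precision-weighted average of μ₀ and x̄.
σ₀² = 31.73² = 1006.7929, σ² = 21.48² = 461.3904; σ² + n·σ₀² = 461.3904 + 7·1006.7929 = 7508.9407.
Posterior precision = 1/σ₀² + n/σ² = 1/1006.7929 + 7/461.3904 = (σ² + n·σ₀²)/(σ₀²σ²) = 7508.9407/(1006.7929·461.3904); posterior variance σₙ² = σ₀²σ²/(σ² + n·σ₀²) = 1006.7929·461.3904/7508.9407 = 61.862864.

61.862864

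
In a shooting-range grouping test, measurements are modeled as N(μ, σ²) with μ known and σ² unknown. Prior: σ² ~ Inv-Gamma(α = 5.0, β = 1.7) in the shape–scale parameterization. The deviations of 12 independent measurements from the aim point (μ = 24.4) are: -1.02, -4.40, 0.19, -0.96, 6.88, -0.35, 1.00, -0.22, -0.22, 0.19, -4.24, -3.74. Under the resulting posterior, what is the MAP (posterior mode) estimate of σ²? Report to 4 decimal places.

4.3880

With known mean μ and an Inverse-Gamma(α, β) prior on σ², the Normal likelihood is conjugate: posterior is Inv-Gamma(α + n/2, β + Σ(xᵢ−μ)²/2).
Σ(xᵢ−μ)² = (-1.02)² + (-4.40)² + (0.19)² + (-0.96)² + (6.88)² + (-0.35)² + (1.00)² + (-0.22)² + (-0.22)² + (0.19)² + (-4.24)² + (-3.74)² = 101.9131.
Posterior: Inv-Gamma(5.0 + 12/2, 1.7 + 101.9131/2) = Inv-Gamma(11.00, 52.65655).
Mode = β/(α+1) = 52.65655/12.00 = 4.3880.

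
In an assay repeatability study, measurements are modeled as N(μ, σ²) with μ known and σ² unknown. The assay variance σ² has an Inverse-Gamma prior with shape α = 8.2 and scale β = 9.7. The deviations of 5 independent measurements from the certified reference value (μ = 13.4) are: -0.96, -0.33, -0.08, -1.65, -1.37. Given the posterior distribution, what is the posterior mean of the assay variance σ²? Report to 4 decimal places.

With known mean μ and an Inverse-Gamma(α, β) prior on σ², the Normal likelihood is conjugate: posterior is Inv-Gamma(α + n/2, β + Σ(xᵢ−μ)²/2).
Σ(xᵢ−μ)² = (-0.96)² + (-0.33)² + (-0.08)² + (-1.65)² + (-1.37)² = 5.6363.
Posterior: Inv-Gamma(8.2 + 5/2, 9.7 + 5.6363/2) = Inv-Gamma(10.70, 12.51815).
E[σ²|data] = β/(α−1) = 12.51815/9.70 = 1.2905.

1.2905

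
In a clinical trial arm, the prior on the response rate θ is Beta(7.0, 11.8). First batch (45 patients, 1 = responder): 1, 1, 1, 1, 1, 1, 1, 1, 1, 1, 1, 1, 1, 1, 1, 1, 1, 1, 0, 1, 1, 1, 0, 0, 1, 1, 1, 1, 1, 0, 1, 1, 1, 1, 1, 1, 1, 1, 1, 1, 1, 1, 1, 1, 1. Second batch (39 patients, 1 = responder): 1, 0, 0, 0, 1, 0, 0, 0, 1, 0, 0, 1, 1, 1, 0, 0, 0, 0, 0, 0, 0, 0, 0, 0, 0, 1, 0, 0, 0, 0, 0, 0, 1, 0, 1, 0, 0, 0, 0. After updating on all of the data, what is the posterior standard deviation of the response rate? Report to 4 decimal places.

0.0488

The Beta prior is conjugate to a Binomial/Bernoulli likelihood; the update adds successes to α and failures to β.
After batch 1: Beta(7.0+41, 11.8+4) = Beta(48.0, 15.8).
After batch 2: Beta(48.0+9, 15.8+30) = Beta(57.0, 45.8).
Var = αβ/((α+β)²(α+β+1)) = 57.0·45.8/(102.8²·103.8) = 0.00237989; SD = √0.00237989 = 0.0488.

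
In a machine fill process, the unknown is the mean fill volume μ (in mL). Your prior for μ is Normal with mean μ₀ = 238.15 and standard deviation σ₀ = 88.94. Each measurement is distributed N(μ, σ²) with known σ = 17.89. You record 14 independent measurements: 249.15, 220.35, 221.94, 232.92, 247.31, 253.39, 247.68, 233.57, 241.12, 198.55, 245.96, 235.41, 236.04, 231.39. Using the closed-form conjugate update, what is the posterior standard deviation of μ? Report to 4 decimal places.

For Normal data with known variance σ², a Normal(μ₀, σ₀²) prior on μ is conjugate. Posterior precision = 1/σ₀² + n/σ²; posterior mean is the precision-weighted average of μ₀ and x̄.
σ₀² = 88.94² = 7910.3236, σ² = 17.89² = 320.0521; σ² + n·σ₀² = 320.0521 + 14·7910.3236 = 111064.5825.
Posterior precision = 1/σ₀² + n/σ² = 1/7910.3236 + 14/320.0521 = (σ² + n·σ₀²)/(σ₀²σ²) = 111064.5825/(7910.3236·320.0521); posterior variance σₙ² = σ₀²σ²/(σ² + n·σ₀²) = 7910.3236·320.0521/111064.5825 = 22.794987.
Posterior SD = √σₙ² = √(7910.3236·320.0521/111064.5825) = 4.7744.

4.7744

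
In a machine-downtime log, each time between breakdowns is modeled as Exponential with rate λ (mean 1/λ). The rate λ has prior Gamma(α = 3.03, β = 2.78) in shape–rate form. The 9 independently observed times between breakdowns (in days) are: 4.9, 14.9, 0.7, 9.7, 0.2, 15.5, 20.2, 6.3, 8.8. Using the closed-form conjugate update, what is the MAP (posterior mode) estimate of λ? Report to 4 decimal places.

With a Gamma(shape α, rate β) prior on the exponential rate λ, the posterior after n observations with total T = Σxᵢ is Gamma(α+n, β+T).
Sum of observations T = 81.2 days; n = 9.
Posterior: Gamma(3.03+9, 2.78+81.2) = Gamma(12.03, 83.98).
Mode = (α−1)/β = 0.1313.

0.1313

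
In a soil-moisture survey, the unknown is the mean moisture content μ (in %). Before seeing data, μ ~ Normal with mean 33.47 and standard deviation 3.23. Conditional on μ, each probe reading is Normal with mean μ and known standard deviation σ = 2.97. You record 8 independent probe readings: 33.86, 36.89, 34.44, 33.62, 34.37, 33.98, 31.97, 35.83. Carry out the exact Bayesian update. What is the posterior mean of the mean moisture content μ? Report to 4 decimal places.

For Normal data with known variance σ², a Normal(μ₀, σ₀²) prior on μ is conjugate. Posterior precision = 1/σ₀² + n/σ²; posterior mean is the precision-weighted average of μ₀ and x̄.
Σxᵢ = 33.86 + 36.89 + 34.44 + 33.62 + 34.37 + 33.98 + 31.97 + 35.83 = 274.96, so n·x̄ = 274.96.
σ₀² = 3.23² = 10.4329, σ² = 2.97² = 8.8209; σ² + n·σ₀² = 8.8209 + 8·10.4329 = 92.2841.
Posterior mean = (μ₀/σ₀² + n·x̄/σ²)/(1/σ₀² + n/σ²) = (σ²·μ₀ + σ₀²·n·x̄)/(σ² + n·σ₀²) = (8.8209·33.47 + 10.4329·274.96)/92.2841 = 3163.865707/92.2841 = 34.2840.

34.2840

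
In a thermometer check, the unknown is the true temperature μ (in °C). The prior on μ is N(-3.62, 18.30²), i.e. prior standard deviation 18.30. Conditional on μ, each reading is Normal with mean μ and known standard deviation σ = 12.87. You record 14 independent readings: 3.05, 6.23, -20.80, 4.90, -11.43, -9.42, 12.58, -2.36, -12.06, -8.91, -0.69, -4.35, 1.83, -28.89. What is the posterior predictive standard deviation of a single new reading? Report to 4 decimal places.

13.3066

For Normal data with known variance σ², a Normal(μ₀, σ₀²) prior on μ is conjugate. Posterior precision = 1/σ₀² + n/σ²; posterior mean is the precision-weighted average of μ₀ and x̄.
σ₀² = 18.30² = 334.89, σ² = 12.87² = 165.6369; σ² + n·σ₀² = 165.6369 + 14·334.89 = 4854.0969.
Posterior precision = 1/σ₀² + n/σ² = 1/334.89 + 14/165.6369 = (σ² + n·σ₀²)/(σ₀²σ²) = 4854.0969/(334.89·165.6369); posterior variance σₙ² = σ₀²σ²/(σ² + n·σ₀²) = 334.89·165.6369/4854.0969 = 11.427490.
Predictive variance for one new observation = σₙ² + σ² = 334.89·165.6369/4854.0969 + 165.6369 = σ²·(σ₀² + 4854.0969)/4854.0969 = 165.6369·5188.9869/4854.0969 = 177.064390; SD = √(165.6369·5188.9869/4854.0969) = 13.3066.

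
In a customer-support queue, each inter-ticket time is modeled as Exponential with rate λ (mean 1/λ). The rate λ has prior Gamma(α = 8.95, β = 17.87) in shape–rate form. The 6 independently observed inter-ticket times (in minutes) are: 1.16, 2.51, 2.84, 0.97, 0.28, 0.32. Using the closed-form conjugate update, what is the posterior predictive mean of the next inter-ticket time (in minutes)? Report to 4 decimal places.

1.8602

With a Gamma(shape α, rate β) prior on the exponential rate λ, the posterior after n observations with total T = Σxᵢ is Gamma(α+n, β+T).
Sum of observations T = 8.08 minutes; n = 6.
Posterior: Gamma(8.95+6, 17.87+8.08) = Gamma(14.95, 25.95).
The predictive distribution for the next observation is Lomax; its mean is β/(α−1) = 25.95/13.95 = 1.8602.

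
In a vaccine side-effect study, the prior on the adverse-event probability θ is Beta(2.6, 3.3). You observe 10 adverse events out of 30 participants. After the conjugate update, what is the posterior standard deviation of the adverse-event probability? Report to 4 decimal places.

0.0786

The Beta prior is conjugate to a Binomial/Bernoulli likelihood; the update adds successes to α and failures to β.
Posterior: Beta(α+k, β+n−k) = Beta(2.6+10, 3.3+20) = Beta(12.6, 23.3).
Var = αβ/((α+β)²(α+β+1)) = 12.6·23.3/(35.9²·36.9) = 0.00617321; SD = √0.00617321 = 0.0786.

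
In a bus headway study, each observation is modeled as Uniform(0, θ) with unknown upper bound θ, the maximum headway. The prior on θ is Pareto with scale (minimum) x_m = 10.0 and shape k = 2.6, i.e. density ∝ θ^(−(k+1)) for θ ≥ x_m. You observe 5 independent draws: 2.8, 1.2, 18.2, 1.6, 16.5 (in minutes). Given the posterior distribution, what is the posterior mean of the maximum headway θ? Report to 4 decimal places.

20.9576

A Pareto(scale x_m, shape k) prior on the upper bound θ of Uniform(0, θ) is conjugate: posterior is Pareto(max(x_m, max xᵢ), k + n).
Sample maximum = 18.2; prior scale x_m = 10.0 → posterior scale = max = 18.2.
Posterior shape = 2.6 + 5 = 7.6.
E[θ|data] = k·x_m/(k−1) = 7.6·18.2/6.6 = 20.9576.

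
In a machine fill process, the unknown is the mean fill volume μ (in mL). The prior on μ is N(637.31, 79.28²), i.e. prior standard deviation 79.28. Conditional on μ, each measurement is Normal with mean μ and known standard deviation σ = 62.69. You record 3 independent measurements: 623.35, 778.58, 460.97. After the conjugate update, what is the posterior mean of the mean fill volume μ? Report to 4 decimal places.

623.7855

For Normal data with known variance σ², a Normal(μ₀, σ₀²) prior on μ is conjugate. Posterior precision = 1/σ₀² + n/σ²; posterior mean is the precision-weighted average of μ₀ and x̄.
Σxᵢ = 623.35 + 778.58 + 460.97 = 1862.9, so n·x̄ = 1862.9.
σ₀² = 79.28² = 6285.3184, σ² = 62.69² = 3930.0361; σ² + n·σ₀² = 3930.0361 + 3·6285.3184 = 22785.9913.
Posterior mean = (μ₀/σ₀² + n·x̄/σ²)/(1/σ₀² + n/σ²) = (σ²·μ₀ + σ₀²·n·x̄)/(σ² + n·σ₀²) = (3930.0361·637.31 + 6285.3184·1862.9)/22785.9913 = 14213570.954251/22785.9913 = 623.7855.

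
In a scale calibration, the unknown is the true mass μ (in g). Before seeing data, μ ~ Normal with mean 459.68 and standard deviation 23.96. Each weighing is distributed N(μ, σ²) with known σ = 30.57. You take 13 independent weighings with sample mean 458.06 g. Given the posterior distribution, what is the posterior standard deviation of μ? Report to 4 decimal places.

For Normal data with known variance σ², a Normal(μ₀, σ₀²) prior on μ is conjugate. Posterior precision = 1/σ₀² + n/σ²; posterior mean is the precision-weighted average of μ₀ and x̄.
σ₀² = 23.96² = 574.0816, σ² = 30.57² = 934.5249; σ² + n·σ₀² = 934.5249 + 13·574.0816 = 8397.5857.
Posterior precision = 1/σ₀² + n/σ² = 1/574.0816 + 13/934.5249 = (σ² + n·σ₀²)/(σ₀²σ²) = 8397.5857/(574.0816·934.5249); posterior variance σₙ² = σ₀²σ²/(σ² + n·σ₀²) = 574.0816·934.5249/8397.5857 = 63.886642.
Posterior SD = √σₙ² = √(574.0816·934.5249/8397.5857) = 7.9929.

7.9929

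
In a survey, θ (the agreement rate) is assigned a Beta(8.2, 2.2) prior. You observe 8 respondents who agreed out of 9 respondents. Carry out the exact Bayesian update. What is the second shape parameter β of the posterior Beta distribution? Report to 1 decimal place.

3.2

The Beta prior is conjugate to a Binomial/Bernoulli likelihood; the update adds successes to α and failures to β.
Posterior: Beta(α+k, β+n−k) = Beta(8.2+8, 2.2+1) = Beta(16.2, 3.2).
Posterior β = 3.2.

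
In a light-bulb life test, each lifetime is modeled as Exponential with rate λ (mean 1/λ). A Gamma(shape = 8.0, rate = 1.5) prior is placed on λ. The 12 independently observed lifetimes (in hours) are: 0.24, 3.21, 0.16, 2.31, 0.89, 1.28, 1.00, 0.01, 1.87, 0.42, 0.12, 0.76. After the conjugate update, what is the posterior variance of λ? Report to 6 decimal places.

0.105478

With a Gamma(shape α, rate β) prior on the exponential rate λ, the posterior after n observations with total T = Σxᵢ is Gamma(α+n, β+T).
Sum of observations T = 12.27 hours; n = 12.
Posterior: Gamma(8.0+12, 1.5+12.27) = Gamma(20.0, 13.77).
Var = α/β² = 0.105478.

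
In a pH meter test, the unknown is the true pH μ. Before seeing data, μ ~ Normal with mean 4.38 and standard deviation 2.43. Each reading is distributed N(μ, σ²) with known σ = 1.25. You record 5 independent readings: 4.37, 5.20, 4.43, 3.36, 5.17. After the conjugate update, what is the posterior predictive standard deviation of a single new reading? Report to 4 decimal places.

1.3636

For Normal data with known variance σ², a Normal(μ₀, σ₀²) prior on μ is conjugate. Posterior precision = 1/σ₀² + n/σ²; posterior mean is the precision-weighted average of μ₀ and x̄.
σ₀² = 2.43² = 5.9049, σ² = 1.25² = 1.5625; σ² + n·σ₀² = 1.5625 + 5·5.9049 = 31.087.
Posterior precision = 1/σ₀² + n/σ² = 1/5.9049 + 5/1.5625 = (σ² + n·σ₀²)/(σ₀²σ²) = 31.087/(5.9049·1.5625); posterior variance σₙ² = σ₀²σ²/(σ² + n·σ₀²) = 5.9049·1.5625/31.087 = 0.296793.
Predictive variance for one new observation = σₙ² + σ² = 5.9049·1.5625/31.087 + 1.5625 = σ²·(σ₀² + 31.087)/31.087 = 1.5625·36.9919/31.087 = 1.859293; SD = √(1.5625·36.9919/31.087) = 1.3636.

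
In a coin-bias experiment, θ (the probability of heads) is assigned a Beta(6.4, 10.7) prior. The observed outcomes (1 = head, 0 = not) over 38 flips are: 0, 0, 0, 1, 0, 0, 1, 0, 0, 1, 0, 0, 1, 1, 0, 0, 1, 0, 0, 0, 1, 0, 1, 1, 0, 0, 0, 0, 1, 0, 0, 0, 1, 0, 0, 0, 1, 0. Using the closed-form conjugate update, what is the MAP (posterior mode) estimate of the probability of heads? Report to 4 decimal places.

The Beta prior is conjugate to a Binomial/Bernoulli likelihood; the update adds successes to α and failures to β.
Posterior: Beta(α+k, β+n−k) = Beta(6.4+12, 10.7+26) = Beta(18.4, 36.7).
Mode of Beta(a,b) for a,b>1 is (a−1)/(a+b−2) = 17.4/53.1 = 0.3277.

0.3277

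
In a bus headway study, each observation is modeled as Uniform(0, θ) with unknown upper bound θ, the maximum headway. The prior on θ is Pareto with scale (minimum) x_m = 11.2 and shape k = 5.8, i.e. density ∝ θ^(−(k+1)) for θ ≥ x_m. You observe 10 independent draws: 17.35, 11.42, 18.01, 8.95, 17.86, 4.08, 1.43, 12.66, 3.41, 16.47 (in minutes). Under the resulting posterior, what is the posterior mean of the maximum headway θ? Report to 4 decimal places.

19.2269

A Pareto(scale x_m, shape k) prior on the upper bound θ of Uniform(0, θ) is conjugate: posterior is Pareto(max(x_m, max xᵢ), k + n).
Sample maximum = 18.01; prior scale x_m = 11.2 → posterior scale = max = 18.01.
Posterior shape = 5.8 + 10 = 15.8.
E[θ|data] = k·x_m/(k−1) = 15.8·18.01/14.8 = 19.2269.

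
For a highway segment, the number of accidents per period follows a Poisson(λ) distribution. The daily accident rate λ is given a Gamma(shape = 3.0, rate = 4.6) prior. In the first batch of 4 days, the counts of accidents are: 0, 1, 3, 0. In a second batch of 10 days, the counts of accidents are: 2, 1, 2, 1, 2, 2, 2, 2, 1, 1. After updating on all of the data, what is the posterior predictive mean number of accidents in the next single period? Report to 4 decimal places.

With a Gamma(shape α, rate β) prior, the Poisson likelihood is conjugate: the posterior is Gamma(α + ΣXᵢ, β + n).
Batch 1: sum of counts S = 4 over n = 4 days.
After batch 1: Gamma(α+S, β+n) = Gamma(3.0+4, 4.6+4) = Gamma(7.0, 8.6).
Batch 2: sum of counts S = 16 over n = 10 days.
After batch 2: Gamma(α+S, β+n) = Gamma(7.0+16, 8.6+10) = Gamma(23.0, 18.6).
The predictive distribution for one future period is NegBinom with mean α/β = 1.2366.

1.2366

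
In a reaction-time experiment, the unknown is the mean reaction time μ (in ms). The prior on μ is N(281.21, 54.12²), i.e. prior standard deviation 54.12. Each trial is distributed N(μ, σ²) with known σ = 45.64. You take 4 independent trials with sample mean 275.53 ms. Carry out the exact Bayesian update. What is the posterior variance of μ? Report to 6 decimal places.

For Normal data with known variance σ², a Normal(μ₀, σ₀²) prior on μ is conjugate. Posterior precision = 1/σ₀² + n/σ²; posterior mean is the precision-weighted average of μ₀ and x̄.
σ₀² = 54.12² = 2928.9744, σ² = 45.64² = 2083.0096; σ² + n·σ₀² = 2083.0096 + 4·2928.9744 = 13798.9072.
Posterior precision = 1/σ₀² + n/σ² = 1/2928.9744 + 4/2083.0096 = (σ² + n·σ₀²)/(σ₀²σ²) = 13798.9072/(2928.9744·2083.0096); posterior variance σₙ² = σ₀²σ²/(σ² + n·σ₀²) = 2928.9744·2083.0096/13798.9072 = 442.142389.

442.142389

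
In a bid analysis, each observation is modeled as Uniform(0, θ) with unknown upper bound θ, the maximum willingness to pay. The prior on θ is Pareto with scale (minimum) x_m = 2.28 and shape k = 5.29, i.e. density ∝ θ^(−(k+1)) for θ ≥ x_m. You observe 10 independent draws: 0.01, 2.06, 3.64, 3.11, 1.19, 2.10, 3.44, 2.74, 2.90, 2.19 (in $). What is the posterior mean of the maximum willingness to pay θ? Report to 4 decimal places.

3.8947

A Pareto(scale x_m, shape k) prior on the upper bound θ of Uniform(0, θ) is conjugate: posterior is Pareto(max(x_m, max xᵢ), k + n).
Sample maximum = 3.64; prior scale x_m = 2.28 → posterior scale = max = 3.64.
Posterior shape = 5.29 + 10 = 15.29.
E[θ|data] = k·x_m/(k−1) = 15.29·3.64/14.29 = 3.8947.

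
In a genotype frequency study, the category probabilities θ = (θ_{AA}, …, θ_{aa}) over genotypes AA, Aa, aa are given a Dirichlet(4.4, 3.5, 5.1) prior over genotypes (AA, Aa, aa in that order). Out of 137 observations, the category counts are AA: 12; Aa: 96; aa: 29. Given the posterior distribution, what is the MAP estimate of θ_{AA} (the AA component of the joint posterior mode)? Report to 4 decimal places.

The Dirichlet prior is conjugate to the Multinomial likelihood: each posterior αⱼ = prior αⱼ + observed count nⱼ.
Posterior concentration: (16.4, 99.5, 34.1), total = 150.0.
Joint mode component: (α_{AA}−1)/(Σα−K) = 15.4/147.0 = 0.1048.

0.1048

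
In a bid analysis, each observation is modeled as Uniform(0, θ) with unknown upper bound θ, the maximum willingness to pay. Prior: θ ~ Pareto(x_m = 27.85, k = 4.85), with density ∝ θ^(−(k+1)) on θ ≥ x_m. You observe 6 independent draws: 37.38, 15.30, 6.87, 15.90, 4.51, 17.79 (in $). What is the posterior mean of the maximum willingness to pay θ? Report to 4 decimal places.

A Pareto(scale x_m, shape k) prior on the upper bound θ of Uniform(0, θ) is conjugate: posterior is Pareto(max(x_m, max xᵢ), k + n).
Sample maximum = 37.38; prior scale x_m = 27.85 → posterior scale = max = 37.38.
Posterior shape = 4.85 + 6 = 10.85.
E[θ|data] = k·x_m/(k−1) = 10.85·37.38/9.85 = 41.1749.

41.1749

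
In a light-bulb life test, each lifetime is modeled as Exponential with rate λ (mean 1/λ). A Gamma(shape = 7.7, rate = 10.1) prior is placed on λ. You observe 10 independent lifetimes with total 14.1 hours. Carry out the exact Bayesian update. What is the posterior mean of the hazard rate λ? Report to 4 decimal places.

0.7314

With a Gamma(shape α, rate β) prior on the exponential rate λ, the posterior after n observations with total T = Σxᵢ is Gamma(α+n, β+T).
Posterior: Gamma(7.7+10, 10.1+14.1) = Gamma(17.7, 24.2).
Posterior mean of λ = α/β = 17.7/24.2 = 0.7314.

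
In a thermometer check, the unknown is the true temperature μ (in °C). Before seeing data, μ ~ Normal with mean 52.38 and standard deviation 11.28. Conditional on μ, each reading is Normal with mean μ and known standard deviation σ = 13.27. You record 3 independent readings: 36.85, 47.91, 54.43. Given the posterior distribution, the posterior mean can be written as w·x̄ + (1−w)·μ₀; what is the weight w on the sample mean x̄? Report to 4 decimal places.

For Normal data with known variance σ², a Normal(μ₀, σ₀²) prior on μ is conjugate. Posterior precision = 1/σ₀² + n/σ²; posterior mean is the precision-weighted average of μ₀ and x̄.
σ₀² = 11.28² = 127.2384, σ² = 13.27² = 176.0929. Prior precision 1/σ₀² = 1/127.2384; data precision n/σ² = 3/176.0929.
w = (n/σ²)/(1/σ₀² + n/σ²) = n·σ₀²/(σ² + n·σ₀²) = 3·127.2384/(176.0929 + 3·127.2384) = 381.7152/557.8081 = 0.6843.

0.6843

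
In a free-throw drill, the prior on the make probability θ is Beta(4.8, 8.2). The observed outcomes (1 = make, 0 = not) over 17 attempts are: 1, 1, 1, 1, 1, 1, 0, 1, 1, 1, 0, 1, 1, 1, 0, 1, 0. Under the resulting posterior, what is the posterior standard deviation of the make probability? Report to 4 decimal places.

The Beta prior is conjugate to a Binomial/Bernoulli likelihood; the update adds successes to α and failures to β.
Posterior: Beta(α+k, β+n−k) = Beta(4.8+13, 8.2+4) = Beta(17.8, 12.2).
Var = αβ/((α+β)²(α+β+1)) = 17.8·12.2/(30.0²·31.0) = 0.00778351; SD = √0.00778351 = 0.0882.

0.0882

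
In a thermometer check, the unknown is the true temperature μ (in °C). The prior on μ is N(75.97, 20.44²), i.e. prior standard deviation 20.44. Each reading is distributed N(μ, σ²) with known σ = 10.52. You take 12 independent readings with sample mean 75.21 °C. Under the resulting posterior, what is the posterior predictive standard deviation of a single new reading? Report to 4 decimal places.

For Normal data with known variance σ², a Normal(μ₀, σ₀²) prior on μ is conjugate. Posterior precision = 1/σ₀² + n/σ²; posterior mean is the precision-weighted average of μ₀ and x̄.
σ₀² = 20.44² = 417.7936, σ² = 10.52² = 110.6704; σ² + n·σ₀² = 110.6704 + 12·417.7936 = 5124.1936.
Posterior precision = 1/σ₀² + n/σ² = 1/417.7936 + 12/110.6704 = (σ² + n·σ₀²)/(σ₀²σ²) = 5124.1936/(417.7936·110.6704); posterior variance σₙ² = σ₀²σ²/(σ² + n·σ₀²) = 417.7936·110.6704/5124.1936 = 9.023349.
Predictive variance for one new observation = σₙ² + σ² = 417.7936·110.6704/5124.1936 + 110.6704 = σ²·(σ₀² + 5124.1936)/5124.1936 = 110.6704·5541.9872/5124.1936 = 119.693749; SD = √(110.6704·5541.9872/5124.1936) = 10.9405.

10.9405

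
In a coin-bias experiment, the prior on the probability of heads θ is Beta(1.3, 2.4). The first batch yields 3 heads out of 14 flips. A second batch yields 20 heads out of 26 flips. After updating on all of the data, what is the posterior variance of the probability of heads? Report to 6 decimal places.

0.005523

The Beta prior is conjugate to a Binomial/Bernoulli likelihood; the update adds successes to α and failures to β.
After batch 1: Beta(1.3+3, 2.4+11) = Beta(4.3, 13.4).
After batch 2: Beta(4.3+20, 13.4+6) = Beta(24.3, 19.4).
Var = αβ/((α+β)²(α+β+1)) = 24.3·19.4/(43.7²·44.7) = 0.005523.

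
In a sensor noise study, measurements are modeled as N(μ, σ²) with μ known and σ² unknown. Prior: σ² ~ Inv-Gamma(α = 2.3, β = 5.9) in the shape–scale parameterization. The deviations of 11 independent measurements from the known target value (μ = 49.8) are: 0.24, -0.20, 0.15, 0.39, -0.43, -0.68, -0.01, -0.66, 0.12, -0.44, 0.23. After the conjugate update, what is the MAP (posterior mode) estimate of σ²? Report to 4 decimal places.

0.7623

With known mean μ and an Inverse-Gamma(α, β) prior on σ², the Normal likelihood is conjugate: posterior is Inv-Gamma(α + n/2, β + Σ(xᵢ−μ)²/2).
Σ(xᵢ−μ)² = (0.24)² + (-0.20)² + (0.15)² + (0.39)² + (-0.43)² + (-0.68)² + (-0.01)² + (-0.66)² + (0.12)² + (-0.44)² + (0.23)² = 1.6161.
Posterior: Inv-Gamma(2.3 + 11/2, 5.9 + 1.6161/2) = Inv-Gamma(7.80, 6.70805).
Mode = β/(α+1) = 6.70805/8.80 = 0.7623.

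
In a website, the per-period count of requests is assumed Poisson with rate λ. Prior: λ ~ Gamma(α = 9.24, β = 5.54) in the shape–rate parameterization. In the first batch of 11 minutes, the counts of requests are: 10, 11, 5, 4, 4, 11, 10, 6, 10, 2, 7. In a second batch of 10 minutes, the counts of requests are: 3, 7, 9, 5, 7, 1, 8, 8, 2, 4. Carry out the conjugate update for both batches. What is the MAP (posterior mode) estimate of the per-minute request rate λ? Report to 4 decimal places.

5.3595

With a Gamma(shape α, rate β) prior, the Poisson likelihood is conjugate: the posterior is Gamma(α + ΣXᵢ, β + n).
Batch 1: sum of counts S = 80 over n = 11 minutes.
After batch 1: Gamma(α+S, β+n) = Gamma(9.24+80, 5.54+11) = Gamma(89.24, 16.54).
Batch 2: sum of counts S = 54 over n = 10 minutes.
After batch 2: Gamma(α+S, β+n) = Gamma(89.24+54, 16.54+10) = Gamma(143.24, 26.54).
Mode of Gamma(α,β) for α≥1 is (α−1)/β = 142.24/26.54 = 5.3595.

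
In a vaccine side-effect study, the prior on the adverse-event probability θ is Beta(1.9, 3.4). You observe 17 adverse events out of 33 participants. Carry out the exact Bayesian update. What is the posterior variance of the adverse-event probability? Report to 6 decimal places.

The Beta prior is conjugate to a Binomial/Bernoulli likelihood; the update adds successes to α and failures to β.
Posterior: Beta(α+k, β+n−k) = Beta(1.9+17, 3.4+16) = Beta(18.9, 19.4).
Var = αβ/((α+β)²(α+β+1)) = 18.9·19.4/(38.3²·39.3) = 0.006360.

0.006360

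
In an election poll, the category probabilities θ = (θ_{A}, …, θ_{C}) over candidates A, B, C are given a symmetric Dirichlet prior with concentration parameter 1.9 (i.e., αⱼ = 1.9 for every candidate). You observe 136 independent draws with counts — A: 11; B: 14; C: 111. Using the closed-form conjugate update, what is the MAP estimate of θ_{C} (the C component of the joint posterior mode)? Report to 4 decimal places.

The Dirichlet prior is conjugate to the Multinomial likelihood: each posterior αⱼ = prior αⱼ + observed count nⱼ.
Posterior concentration: (12.9, 15.9, 112.9), total = 141.7.
Joint mode component: (α_{C}−1)/(Σα−K) = 111.9/138.7 = 0.8068.

0.8068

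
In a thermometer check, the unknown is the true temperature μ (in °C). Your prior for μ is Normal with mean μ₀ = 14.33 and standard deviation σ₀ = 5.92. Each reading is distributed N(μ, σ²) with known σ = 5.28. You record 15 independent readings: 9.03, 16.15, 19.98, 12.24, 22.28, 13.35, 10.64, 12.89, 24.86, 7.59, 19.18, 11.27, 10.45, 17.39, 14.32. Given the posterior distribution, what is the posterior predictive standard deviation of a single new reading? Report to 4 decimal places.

5.4446

For Normal data with known variance σ², a Normal(μ₀, σ₀²) prior on μ is conjugate. Posterior precision = 1/σ₀² + n/σ²; posterior mean is the precision-weighted average of μ₀ and x̄.
σ₀² = 5.92² = 35.0464, σ² = 5.28² = 27.8784; σ² + n·σ₀² = 27.8784 + 15·35.0464 = 553.5744.
Posterior precision = 1/σ₀² + n/σ² = 1/35.0464 + 15/27.8784 = (σ² + n·σ₀²)/(σ₀²σ²) = 553.5744/(35.0464·27.8784); posterior variance σₙ² = σ₀²σ²/(σ² + n·σ₀²) = 35.0464·27.8784/553.5744 = 1.764962.
Predictive variance for one new observation = σₙ² + σ² = 35.0464·27.8784/553.5744 + 27.8784 = σ²·(σ₀² + 553.5744)/553.5744 = 27.8784·588.6208/553.5744 = 29.643362; SD = √(27.8784·588.6208/553.5744) = 5.4446.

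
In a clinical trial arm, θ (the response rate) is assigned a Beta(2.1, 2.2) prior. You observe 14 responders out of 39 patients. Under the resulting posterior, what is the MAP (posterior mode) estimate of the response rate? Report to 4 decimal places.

0.3656

The Beta prior is conjugate to a Binomial/Bernoulli likelihood; the update adds successes to α and failures to β.
Posterior: Beta(α+k, β+n−k) = Beta(2.1+14, 2.2+25) = Beta(16.1, 27.2).
Mode of Beta(a,b) for a,b>1 is (a−1)/(a+b−2) = 15.1/41.3 = 0.3656.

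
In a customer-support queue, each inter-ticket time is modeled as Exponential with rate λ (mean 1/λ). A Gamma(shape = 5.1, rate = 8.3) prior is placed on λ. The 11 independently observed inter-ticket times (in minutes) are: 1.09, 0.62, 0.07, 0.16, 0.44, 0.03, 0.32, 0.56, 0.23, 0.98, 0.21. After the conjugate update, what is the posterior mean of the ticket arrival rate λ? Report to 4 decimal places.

1.2375

With a Gamma(shape α, rate β) prior on the exponential rate λ, the posterior after n observations with total T = Σxᵢ is Gamma(α+n, β+T).
Sum of observations T = 4.71 minutes; n = 11.
Posterior: Gamma(5.1+11, 8.3+4.71) = Gamma(16.1, 13.01).
Posterior mean of λ = α/β = 16.1/13.01 = 1.2375.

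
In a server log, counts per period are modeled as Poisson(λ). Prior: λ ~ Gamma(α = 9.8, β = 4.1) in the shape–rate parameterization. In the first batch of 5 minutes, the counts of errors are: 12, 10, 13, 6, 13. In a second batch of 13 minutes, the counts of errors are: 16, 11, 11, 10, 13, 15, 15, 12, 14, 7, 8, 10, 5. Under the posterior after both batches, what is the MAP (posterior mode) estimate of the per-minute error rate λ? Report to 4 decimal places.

9.4932

With a Gamma(shape α, rate β) prior, the Poisson likelihood is conjugate: the posterior is Gamma(α + ΣXᵢ, β + n).
Batch 1: sum of counts S = 54 over n = 5 minutes.
After batch 1: Gamma(α+S, β+n) = Gamma(9.8+54, 4.1+5) = Gamma(63.8, 9.1).
Batch 2: sum of counts S = 147 over n = 13 minutes.
After batch 2: Gamma(α+S, β+n) = Gamma(63.8+147, 9.1+13) = Gamma(210.8, 22.1).
Mode of Gamma(α,β) for α≥1 is (α−1)/β = 209.8/22.1 = 9.4932.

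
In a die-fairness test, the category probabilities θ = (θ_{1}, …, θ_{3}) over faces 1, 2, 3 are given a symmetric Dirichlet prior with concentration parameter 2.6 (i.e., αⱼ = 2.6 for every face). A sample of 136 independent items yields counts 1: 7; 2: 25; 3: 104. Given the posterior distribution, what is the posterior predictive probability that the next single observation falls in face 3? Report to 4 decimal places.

0.7413

The Dirichlet prior is conjugate to the Multinomial likelihood: each posterior αⱼ = prior αⱼ + observed count nⱼ.
Posterior concentration: (9.6, 27.6, 106.6), total = 143.8.
P(next = 3 | data) = α_{3}/Σα = 0.7413.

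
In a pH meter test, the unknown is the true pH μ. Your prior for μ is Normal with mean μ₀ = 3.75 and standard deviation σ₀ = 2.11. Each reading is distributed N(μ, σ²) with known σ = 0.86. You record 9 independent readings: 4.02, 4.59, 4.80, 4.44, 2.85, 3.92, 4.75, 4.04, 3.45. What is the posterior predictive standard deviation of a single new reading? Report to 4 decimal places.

For Normal data with known variance σ², a Normal(μ₀, σ₀²) prior on μ is conjugate. Posterior precision = 1/σ₀² + n/σ²; posterior mean is the precision-weighted average of μ₀ and x̄.
σ₀² = 2.11² = 4.4521, σ² = 0.86² = 0.7396; σ² + n·σ₀² = 0.7396 + 9·4.4521 = 40.8085.
Posterior precision = 1/σ₀² + n/σ² = 1/4.4521 + 9/0.7396 = (σ² + n·σ₀²)/(σ₀²σ²) = 40.8085/(4.4521·0.7396); posterior variance σₙ² = σ₀²σ²/(σ² + n·σ₀²) = 4.4521·0.7396/40.8085 = 0.080688.
Predictive variance for one new observation = σₙ² + σ² = 4.4521·0.7396/40.8085 + 0.7396 = σ²·(σ₀² + 40.8085)/40.8085 = 0.7396·45.2606/40.8085 = 0.820288; SD = √(0.7396·45.2606/40.8085) = 0.9057.

0.9057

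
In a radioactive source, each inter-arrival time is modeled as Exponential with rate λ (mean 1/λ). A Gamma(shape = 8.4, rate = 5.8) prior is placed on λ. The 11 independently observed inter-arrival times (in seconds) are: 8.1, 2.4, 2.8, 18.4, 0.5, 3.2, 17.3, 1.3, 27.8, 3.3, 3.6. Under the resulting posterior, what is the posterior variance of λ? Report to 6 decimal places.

0.002172

With a Gamma(shape α, rate β) prior on the exponential rate λ, the posterior after n observations with total T = Σxᵢ is Gamma(α+n, β+T).
Sum of observations T = 88.7 seconds; n = 11.
Posterior: Gamma(8.4+11, 5.8+88.7) = Gamma(19.4, 94.5).
Var = α/β² = 0.002172.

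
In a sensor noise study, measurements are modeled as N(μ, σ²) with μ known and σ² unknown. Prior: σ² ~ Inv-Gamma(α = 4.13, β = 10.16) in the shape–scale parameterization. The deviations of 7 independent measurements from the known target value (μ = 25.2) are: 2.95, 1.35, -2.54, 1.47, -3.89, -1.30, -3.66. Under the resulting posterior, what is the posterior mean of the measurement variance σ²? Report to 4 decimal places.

With known mean μ and an Inverse-Gamma(α, β) prior on σ², the Normal likelihood is conjugate: posterior is Inv-Gamma(α + n/2, β + Σ(xᵢ−μ)²/2).
Σ(xᵢ−μ)² = (2.95)² + (1.35)² + (-2.54)² + (1.47)² + (-3.89)² + (-1.30)² + (-3.66)² = 49.3552.
Posterior: Inv-Gamma(4.13 + 7/2, 10.16 + 49.3552/2) = Inv-Gamma(7.63, 34.83760).
E[σ²|data] = β/(α−1) = 34.83760/6.63 = 5.2545.

5.2545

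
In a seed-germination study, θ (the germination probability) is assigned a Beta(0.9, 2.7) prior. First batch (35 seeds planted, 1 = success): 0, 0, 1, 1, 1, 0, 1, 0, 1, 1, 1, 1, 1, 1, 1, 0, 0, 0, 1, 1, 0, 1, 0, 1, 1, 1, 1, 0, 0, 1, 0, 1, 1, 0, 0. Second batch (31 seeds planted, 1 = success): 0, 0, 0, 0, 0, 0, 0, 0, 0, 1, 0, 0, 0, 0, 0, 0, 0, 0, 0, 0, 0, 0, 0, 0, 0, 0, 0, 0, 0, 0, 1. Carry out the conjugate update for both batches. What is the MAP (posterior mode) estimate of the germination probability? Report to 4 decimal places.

0.3388

The Beta prior is conjugate to a Binomial/Bernoulli likelihood; the update adds successes to α and failures to β.
After batch 1: Beta(0.9+21, 2.7+14) = Beta(21.9, 16.7).
After batch 2: Beta(21.9+2, 16.7+29) = Beta(23.9, 45.7).
Mode of Beta(a,b) for a,b>1 is (a−1)/(a+b−2) = 22.9/67.6 = 0.3388.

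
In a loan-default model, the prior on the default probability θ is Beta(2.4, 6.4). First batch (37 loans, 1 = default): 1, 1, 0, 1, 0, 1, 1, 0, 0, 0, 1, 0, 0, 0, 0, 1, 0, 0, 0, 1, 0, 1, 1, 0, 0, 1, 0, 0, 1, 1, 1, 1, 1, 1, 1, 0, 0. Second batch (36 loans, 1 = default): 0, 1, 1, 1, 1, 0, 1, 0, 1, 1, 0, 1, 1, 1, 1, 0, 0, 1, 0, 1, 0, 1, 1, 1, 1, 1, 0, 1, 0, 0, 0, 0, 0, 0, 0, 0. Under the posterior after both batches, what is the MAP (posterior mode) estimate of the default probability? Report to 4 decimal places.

The Beta prior is conjugate to a Binomial/Bernoulli likelihood; the update adds successes to α and failures to β.
After batch 1: Beta(2.4+18, 6.4+19) = Beta(20.4, 25.4).
After batch 2: Beta(20.4+19, 25.4+17) = Beta(39.4, 42.4).
Mode of Beta(a,b) for a,b>1 is (a−1)/(a+b−2) = 38.4/79.8 = 0.4812.

0.4812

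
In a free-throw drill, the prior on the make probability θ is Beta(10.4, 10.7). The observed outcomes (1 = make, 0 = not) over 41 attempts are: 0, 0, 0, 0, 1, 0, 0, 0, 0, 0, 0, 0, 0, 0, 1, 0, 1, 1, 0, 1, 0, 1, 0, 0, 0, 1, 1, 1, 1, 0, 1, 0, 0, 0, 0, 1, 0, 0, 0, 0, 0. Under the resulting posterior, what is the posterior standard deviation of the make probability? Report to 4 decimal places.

The Beta prior is conjugate to a Binomial/Bernoulli likelihood; the update adds successes to α and failures to β.
Posterior: Beta(α+k, β+n−k) = Beta(10.4+12, 10.7+29) = Beta(22.4, 39.7).
Var = αβ/((α+β)²(α+β+1)) = 22.4·39.7/(62.1²·63.1) = 0.00365448; SD = √0.00365448 = 0.0605.

0.0605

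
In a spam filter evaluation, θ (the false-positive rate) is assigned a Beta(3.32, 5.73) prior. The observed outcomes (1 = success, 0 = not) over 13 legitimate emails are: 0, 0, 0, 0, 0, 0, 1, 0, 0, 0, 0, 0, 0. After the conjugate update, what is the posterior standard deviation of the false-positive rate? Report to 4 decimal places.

0.0827

The Beta prior is conjugate to a Binomial/Bernoulli likelihood; the update adds successes to α and failures to β.
Posterior: Beta(α+k, β+n−k) = Beta(3.32+1, 5.73+12) = Beta(4.32, 17.73).
Var = αβ/((α+β)²(α+β+1)) = 4.32·17.73/(22.05²·23.05) = 0.00683446; SD = √0.00683446 = 0.0827.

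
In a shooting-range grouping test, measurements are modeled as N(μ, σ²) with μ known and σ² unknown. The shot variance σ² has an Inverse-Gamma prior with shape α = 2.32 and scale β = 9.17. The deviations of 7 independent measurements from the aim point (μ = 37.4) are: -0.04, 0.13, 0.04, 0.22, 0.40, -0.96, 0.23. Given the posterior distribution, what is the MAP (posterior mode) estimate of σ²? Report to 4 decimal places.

1.4328

With known mean μ and an Inverse-Gamma(α, β) prior on σ², the Normal likelihood is conjugate: posterior is Inv-Gamma(α + n/2, β + Σ(xᵢ−μ)²/2).
Σ(xᵢ−μ)² = (-0.04)² + (0.13)² + (0.04)² + (0.22)² + (0.40)² + (-0.96)² + (0.23)² = 1.2030.
Posterior: Inv-Gamma(2.32 + 7/2, 9.17 + 1.2030/2) = Inv-Gamma(5.82, 9.77150).
Mode = β/(α+1) = 9.77150/6.82 = 1.4328.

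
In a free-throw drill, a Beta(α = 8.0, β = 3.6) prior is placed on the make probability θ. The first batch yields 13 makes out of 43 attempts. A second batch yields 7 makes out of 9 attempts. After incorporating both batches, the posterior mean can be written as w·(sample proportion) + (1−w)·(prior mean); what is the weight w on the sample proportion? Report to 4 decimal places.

0.8176

The Beta prior is conjugate to a Binomial/Bernoulli likelihood; the update adds successes to α and failures to β.
Total number of attempts: n = 43 + 9 = 52.
Posterior mean = (α₀+k)/(α₀+β₀+n) = [n/(α₀+β₀+n)]·(k/n) + [(α₀+β₀)/(α₀+β₀+n)]·α₀/(α₀+β₀), so only n and the prior enter the weight.
The weight on the data is w = n/(α₀+β₀+n) = 52/(8.0+3.6+52) = 52/63.6 = 0.8176.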